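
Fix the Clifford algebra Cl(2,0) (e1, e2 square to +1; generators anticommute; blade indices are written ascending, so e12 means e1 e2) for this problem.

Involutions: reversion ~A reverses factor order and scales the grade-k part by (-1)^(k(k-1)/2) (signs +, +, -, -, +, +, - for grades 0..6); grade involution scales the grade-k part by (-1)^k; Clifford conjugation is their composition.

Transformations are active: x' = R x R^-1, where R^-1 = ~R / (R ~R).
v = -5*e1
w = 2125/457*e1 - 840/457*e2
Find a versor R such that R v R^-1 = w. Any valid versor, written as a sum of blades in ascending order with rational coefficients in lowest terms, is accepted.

Reasoning: v^2 = w^2 = 25 since conjugation preserves the quadratic form; R = v + w = -160/457*e1 - 840/457*e2 is then valid when invertible, keeping its own part and reversing (v - w)/2.
Answer: -160/457*e1 - 840/457*e2


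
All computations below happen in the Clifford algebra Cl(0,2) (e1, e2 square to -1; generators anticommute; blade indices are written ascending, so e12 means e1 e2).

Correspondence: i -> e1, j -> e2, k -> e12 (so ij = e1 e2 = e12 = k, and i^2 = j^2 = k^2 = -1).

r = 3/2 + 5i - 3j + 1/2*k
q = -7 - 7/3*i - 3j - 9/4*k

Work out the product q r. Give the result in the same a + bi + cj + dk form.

In blades: q = -7 - 7/3*e1 - 3*e2 - 9/4*e12, r = 3/2 + 5*e1 - 3*e2 + 1/2*e12.
Distribute q over r term by term (generator squares from the signature, products reordered to ascending indices): (-7)*r = -21/2 - 35*e1 + 21*e2 - 7/2*e12; (-7/3*e1)*r = 35/3 - 7/2*e1 + 7/6*e2 + 7*e12; (-3*e2)*r = -9 - 3/2*e1 - 9/2*e2 + 15*e12; (-9/4*e12)*r = 9/8 - 27/4*e1 - 45/4*e2 - 27/8*e12.
Sum: -161/24 - 187/4*e1 + 77/12*e2 + 121/8*e12; translating back through the correspondence:
Answer: -161/24 - 187/4*i + 77/12*j + 121/8*k


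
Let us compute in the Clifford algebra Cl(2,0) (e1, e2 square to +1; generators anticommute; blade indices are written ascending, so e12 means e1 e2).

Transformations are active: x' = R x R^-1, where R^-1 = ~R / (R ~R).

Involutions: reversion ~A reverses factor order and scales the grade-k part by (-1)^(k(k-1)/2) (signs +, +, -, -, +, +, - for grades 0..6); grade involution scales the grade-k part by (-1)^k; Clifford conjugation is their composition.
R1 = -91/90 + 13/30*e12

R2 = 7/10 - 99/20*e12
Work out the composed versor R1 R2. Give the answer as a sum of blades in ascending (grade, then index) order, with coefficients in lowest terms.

Distribute over the terms of R1 (each basis-blade product reordered to ascending indices, repeated generators contracted through their squares):
(-91/90) R2 = -637/900 + 1001/200*e12
(13/30*e12) R2 = 429/200 + 91/300*e12
Summing the partial products and collecting blades:
Answer: 2587/1800 + 637/120*e12


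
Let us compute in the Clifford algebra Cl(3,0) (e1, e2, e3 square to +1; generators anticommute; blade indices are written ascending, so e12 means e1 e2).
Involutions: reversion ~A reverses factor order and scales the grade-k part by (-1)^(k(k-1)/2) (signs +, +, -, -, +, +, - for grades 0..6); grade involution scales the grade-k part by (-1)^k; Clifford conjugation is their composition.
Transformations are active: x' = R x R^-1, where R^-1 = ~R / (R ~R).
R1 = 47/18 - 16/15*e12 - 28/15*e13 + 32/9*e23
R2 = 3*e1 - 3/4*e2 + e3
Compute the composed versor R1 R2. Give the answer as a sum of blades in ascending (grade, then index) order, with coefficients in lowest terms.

Distribute over the terms of R2 (each basis-blade product reordered to ascending indices, repeated generators contracted through their squares):
R1 (3*e1) = 47/6*e1 + 16/5*e2 + 28/5*e3 + 32/3*e123
R1 (-3/4*e2) = 4/5*e1 - 47/24*e2 + 8/3*e3 - 7/5*e123
R1 (e3) = -28/15*e1 + 32/9*e2 + 47/18*e3 - 16/15*e123
Summing the partial products and collecting blades:
Answer: 203/30*e1 + 1727/360*e2 + 979/90*e3 + 41/5*e123


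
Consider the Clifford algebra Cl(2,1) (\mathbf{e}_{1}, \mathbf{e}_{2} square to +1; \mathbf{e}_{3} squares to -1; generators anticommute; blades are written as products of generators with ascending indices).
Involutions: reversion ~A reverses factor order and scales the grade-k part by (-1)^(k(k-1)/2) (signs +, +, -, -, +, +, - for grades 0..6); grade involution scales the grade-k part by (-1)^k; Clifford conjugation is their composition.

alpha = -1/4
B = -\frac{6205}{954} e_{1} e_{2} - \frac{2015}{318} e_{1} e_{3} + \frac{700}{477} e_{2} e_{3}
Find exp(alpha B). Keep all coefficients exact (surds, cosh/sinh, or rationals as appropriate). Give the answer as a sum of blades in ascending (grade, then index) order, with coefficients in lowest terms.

B^2 term by term: the squares give (-\frac{6205}{954})^2*(e_{1} e_{2})^2 + (-\frac{2015}{318})^2*(e_{1} e_{3})^2 + (\frac{700}{477})^2*(e_{2} e_{3})^2 = \frac{38502025}{910116}*(-1) + \frac{4060225}{101124}*(+1) + \frac{490000}{227529}*(+1) = 0 (each basis 2-blade squares to minus the product of its generators' squares); cross terms between blades sharing an index anticommute and cancel. So B^2 = 0.
B^2 = 0, so the series truncates immediately: exp(alpha B) = 1 + alpha B (parabolic case).
Answer: 1 + \frac{6205}{3816} e_{1} e_{2} + \frac{2015}{1272} e_{1} e_{3} - \frac{175}{477} e_{2} e_{3}


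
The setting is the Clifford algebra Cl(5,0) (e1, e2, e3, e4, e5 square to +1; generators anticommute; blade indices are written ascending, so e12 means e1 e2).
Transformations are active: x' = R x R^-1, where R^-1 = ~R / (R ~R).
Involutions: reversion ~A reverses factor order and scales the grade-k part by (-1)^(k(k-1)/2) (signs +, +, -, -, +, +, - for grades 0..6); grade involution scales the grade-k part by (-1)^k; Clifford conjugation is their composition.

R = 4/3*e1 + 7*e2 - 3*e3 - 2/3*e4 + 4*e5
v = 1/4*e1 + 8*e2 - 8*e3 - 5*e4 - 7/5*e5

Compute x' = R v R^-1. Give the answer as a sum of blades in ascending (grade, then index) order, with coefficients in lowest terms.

~R = 4/3*e1 + 7*e2 - 3*e3 - 2/3*e4 + 4*e5, and R ~R = 686/9, so R^-1 = ~R / (686/9).
R v = 1171/15 + 107/12*e12 - 119/12*e13 - 13/2*e14 - 43/15*e15 - 32*e23 - 89/3*e24 - 209/5*e25 + 29/3*e34 + 181/5*e35 + 314/15*e45
Answer: 17021/6860*e1 + 1553/245*e2 + 3181/1715*e3 + 6233/1715*e4 + 16453/1715*e5


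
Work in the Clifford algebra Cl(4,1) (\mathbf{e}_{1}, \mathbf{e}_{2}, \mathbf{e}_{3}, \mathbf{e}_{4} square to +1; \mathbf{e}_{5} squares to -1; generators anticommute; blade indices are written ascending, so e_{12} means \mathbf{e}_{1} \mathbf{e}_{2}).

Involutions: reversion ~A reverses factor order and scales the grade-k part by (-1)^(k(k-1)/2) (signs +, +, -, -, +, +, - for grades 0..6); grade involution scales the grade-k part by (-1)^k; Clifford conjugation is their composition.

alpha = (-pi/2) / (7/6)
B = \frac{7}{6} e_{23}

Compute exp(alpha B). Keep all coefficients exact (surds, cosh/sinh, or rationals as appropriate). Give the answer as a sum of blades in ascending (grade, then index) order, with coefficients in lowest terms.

B^2 = (\frac{7}{6})^2*(e_{23})^2 = \frac{49}{36}*(-1) = -\frac{49}{36} (a basis 2-blade squares to minus the product of its generators' squares).
B^2 = -\frac{49}{36} — the series telescopes trigonometrically here: l = \frac{7}{6}, alpha*l = - \frac{\pi}{2}, so exp(alpha B) = cos(- \frac{\pi}{2}) + (sin(- \frac{\pi}{2})/(\frac{7}{6}))*B = 0 + (- \frac{6}{7})*B.
Answer: -e_{23}


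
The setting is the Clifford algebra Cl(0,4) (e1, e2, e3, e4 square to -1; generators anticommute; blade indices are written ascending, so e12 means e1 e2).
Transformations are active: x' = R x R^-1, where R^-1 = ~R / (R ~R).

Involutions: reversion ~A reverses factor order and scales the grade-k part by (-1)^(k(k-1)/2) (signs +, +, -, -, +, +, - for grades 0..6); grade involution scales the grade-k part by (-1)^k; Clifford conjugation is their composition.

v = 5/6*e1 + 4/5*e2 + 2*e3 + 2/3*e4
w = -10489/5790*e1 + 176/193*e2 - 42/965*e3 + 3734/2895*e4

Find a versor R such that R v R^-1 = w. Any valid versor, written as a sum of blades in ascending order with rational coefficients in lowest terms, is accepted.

Since q(v) = q(w) = -5201/900, the sum R = v + w = -944/965*e1 + 1652/965*e2 + 1888/965*e3 + 1888/965*e4 does the job whenever invertible.
Answer: -944/965*e1 + 1652/965*e2 + 1888/965*e3 + 1888/965*e4


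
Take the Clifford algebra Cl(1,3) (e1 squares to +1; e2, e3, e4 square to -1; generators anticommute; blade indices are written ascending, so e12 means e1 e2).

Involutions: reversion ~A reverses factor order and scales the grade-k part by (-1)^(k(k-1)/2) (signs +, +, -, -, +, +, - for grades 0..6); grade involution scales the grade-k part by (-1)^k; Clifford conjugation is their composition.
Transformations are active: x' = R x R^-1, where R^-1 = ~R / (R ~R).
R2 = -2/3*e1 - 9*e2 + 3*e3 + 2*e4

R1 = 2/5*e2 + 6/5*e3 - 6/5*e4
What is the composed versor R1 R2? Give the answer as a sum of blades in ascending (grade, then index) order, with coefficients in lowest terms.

Distribute over the terms of R1 (each basis-blade product reordered to ascending indices, repeated generators contracted through their squares):
(2/5*e2) R2 = 18/5 + 4/15*e12 + 6/5*e23 + 4/5*e24
(6/5*e3) R2 = -18/5 + 4/5*e13 + 54/5*e23 + 12/5*e34
(-6/5*e4) R2 = 12/5 - 4/5*e14 - 54/5*e24 + 18/5*e34
Summing the partial products and collecting blades:
Answer: 12/5 + 4/15*e12 + 4/5*e13 - 4/5*e14 + 12*e23 - 10*e24 + 6*e34


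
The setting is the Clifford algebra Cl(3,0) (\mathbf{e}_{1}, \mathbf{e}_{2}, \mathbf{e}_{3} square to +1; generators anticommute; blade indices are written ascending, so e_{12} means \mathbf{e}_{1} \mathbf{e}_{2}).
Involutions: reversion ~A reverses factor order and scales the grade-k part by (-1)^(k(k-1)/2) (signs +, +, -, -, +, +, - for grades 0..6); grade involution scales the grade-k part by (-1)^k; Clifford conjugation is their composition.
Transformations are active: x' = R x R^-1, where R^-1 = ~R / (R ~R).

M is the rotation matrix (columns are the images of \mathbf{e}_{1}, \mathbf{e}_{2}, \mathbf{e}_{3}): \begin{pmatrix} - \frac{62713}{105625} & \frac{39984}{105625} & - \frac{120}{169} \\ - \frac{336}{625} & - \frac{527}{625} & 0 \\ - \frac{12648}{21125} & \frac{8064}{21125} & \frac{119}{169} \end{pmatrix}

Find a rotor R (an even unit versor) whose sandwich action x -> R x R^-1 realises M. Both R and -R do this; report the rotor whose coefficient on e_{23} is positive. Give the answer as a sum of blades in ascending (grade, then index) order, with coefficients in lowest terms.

Method: write R = a + b12*e_{12} + b13*e_{13} + b23*e_{23} with a^2 + b12^2 + b13^2 + b23^2 = 1 (so R^-1 = ~R). Expanding the columns R e_j ~R gives tr M = 4a^2 - 1 and, from the antisymmetric part, M21 - M12 = -4a*b12, M13 - M31 = 4a*b13, M32 - M23 = -4a*b23.
Here tr M = -\frac{77401}{105625}, so a^2 = (1 + tr M)/4 = \frac{7056}{105625} and a = ±\frac{84}{325}. Taking a = \frac{84}{325}: M21 - M12 = -\frac{96768}{105625}, M13 - M31 = -\frac{2352}{21125}, M32 - M23 = \frac{8064}{21125}, giving b12 = \frac{288}{325}, b13 = -\frac{7}{65}, b23 = -\frac{24}{65}, i.e. R = \frac{84}{325} + \frac{288}{325} e_{12} - \frac{7}{65} e_{13} - \frac{24}{65} e_{23}.
Its e_{23} coefficient is negative, so report the other preimage -R.
Answer: -\frac{84}{325} - \frac{288}{325} e_{12} + \frac{7}{65} e_{13} + \frac{24}{65} e_{23}. Why the constraint matters: R and -R act identically through the sandwich — M has trace -\frac{77401}{105625} either way — so only the sign condition on e_{23} picks one of the two preimages.


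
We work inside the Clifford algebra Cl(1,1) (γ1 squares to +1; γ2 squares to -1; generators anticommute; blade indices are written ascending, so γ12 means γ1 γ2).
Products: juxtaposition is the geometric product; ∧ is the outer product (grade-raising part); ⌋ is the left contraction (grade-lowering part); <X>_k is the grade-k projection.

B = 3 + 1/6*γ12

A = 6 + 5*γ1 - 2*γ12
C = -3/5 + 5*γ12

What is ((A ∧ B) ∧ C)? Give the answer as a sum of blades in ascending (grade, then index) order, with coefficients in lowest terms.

step 1: 18 + 15*γ1 - 5*γ12
step 2: -54/5 - 9*γ1 + 93*γ12
Answer: -54/5 - 9*γ1 + 93*γ12


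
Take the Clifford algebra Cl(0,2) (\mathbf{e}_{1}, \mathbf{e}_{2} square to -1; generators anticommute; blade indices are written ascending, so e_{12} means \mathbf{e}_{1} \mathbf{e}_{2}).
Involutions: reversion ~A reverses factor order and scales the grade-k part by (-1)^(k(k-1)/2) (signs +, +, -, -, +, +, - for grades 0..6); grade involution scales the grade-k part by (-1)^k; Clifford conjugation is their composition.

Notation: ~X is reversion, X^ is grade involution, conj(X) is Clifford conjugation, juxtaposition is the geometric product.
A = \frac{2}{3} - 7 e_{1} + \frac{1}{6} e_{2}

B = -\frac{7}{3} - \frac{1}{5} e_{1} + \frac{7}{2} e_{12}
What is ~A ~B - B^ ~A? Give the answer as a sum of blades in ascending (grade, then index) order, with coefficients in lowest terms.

first term: -\frac{133}{45} + \frac{937}{60} e_{1} - \frac{224}{9} e_{2} - \frac{23}{10} e_{12}
second term: -\frac{7}{45} + \frac{953}{60} e_{1} - \frac{224}{9} e_{2} + \frac{71}{30} e_{12}
Answer: -\frac{14}{5} - \frac{4}{15} e_{1} - \frac{14}{3} e_{12}


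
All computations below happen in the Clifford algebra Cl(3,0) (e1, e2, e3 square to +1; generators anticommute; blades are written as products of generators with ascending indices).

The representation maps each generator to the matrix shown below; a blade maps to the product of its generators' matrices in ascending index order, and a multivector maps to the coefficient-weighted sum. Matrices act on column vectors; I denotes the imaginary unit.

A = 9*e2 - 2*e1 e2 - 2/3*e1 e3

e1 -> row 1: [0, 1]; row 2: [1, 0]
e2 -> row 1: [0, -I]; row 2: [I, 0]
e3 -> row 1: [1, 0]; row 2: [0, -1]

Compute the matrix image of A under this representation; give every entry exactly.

Bivector images (products of the table entries): rho(e1 e2) = rho(e1)rho(e2) = row 1: [I, 0]; row 2: [0, -I]; rho(e1 e3) = rho(e1)rho(e3) = row 1: [0, -1]; row 2: [1, 0].
M = (9)*rho(e2) + (-2)*rho(e1 e2) + (-2/3)*rho(e1 e3), summed entrywise:
Answer: row 1: [-2*I, 2/3 - 9*I]; row 2: [-2/3 + 9*I, 2*I]


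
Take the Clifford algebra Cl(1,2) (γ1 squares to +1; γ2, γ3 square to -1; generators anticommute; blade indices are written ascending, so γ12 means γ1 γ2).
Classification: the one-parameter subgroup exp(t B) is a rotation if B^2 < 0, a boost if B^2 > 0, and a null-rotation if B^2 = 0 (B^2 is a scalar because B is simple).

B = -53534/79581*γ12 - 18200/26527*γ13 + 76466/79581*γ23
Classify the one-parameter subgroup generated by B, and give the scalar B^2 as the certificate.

B^2 term by term: the squares give (-53534/79581)^2*(γ12)^2 + (-18200/26527)^2*(γ13)^2 + (76466/79581)^2*(γ23)^2 = 2865889156/6333135561*(+1) + 331240000/703681729*(+1) + 5847049156/6333135561*(-1) = 0 (each basis 2-blade squares to minus the product of its generators' squares); cross terms between blades sharing an index anticommute and cancel. So B^2 = 0.
Answer: null-rotation, certificate B^2 = 0. Note: conjugating B changes its blade decomposition but never the scalar B^2 = 0, whose sign settles the classification.


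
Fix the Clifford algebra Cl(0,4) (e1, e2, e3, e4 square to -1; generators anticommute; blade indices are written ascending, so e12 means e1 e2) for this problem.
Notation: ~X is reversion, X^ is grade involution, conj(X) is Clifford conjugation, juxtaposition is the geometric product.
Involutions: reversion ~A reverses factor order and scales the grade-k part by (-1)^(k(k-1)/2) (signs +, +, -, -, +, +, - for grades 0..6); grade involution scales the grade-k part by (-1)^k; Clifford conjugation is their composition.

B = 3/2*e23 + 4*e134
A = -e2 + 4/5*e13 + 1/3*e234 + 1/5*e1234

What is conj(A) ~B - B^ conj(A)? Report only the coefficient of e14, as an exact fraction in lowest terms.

first term: 4/5*e2 + 3/2*e3 - 27/10*e4 - 2/15*e12 + 3/10*e14 + 4*e1234
second term: -4/5*e2 + 3/2*e3 - 37/10*e4 + 38/15*e12 - 3/10*e14 - 4*e1234
Answer: 3/5


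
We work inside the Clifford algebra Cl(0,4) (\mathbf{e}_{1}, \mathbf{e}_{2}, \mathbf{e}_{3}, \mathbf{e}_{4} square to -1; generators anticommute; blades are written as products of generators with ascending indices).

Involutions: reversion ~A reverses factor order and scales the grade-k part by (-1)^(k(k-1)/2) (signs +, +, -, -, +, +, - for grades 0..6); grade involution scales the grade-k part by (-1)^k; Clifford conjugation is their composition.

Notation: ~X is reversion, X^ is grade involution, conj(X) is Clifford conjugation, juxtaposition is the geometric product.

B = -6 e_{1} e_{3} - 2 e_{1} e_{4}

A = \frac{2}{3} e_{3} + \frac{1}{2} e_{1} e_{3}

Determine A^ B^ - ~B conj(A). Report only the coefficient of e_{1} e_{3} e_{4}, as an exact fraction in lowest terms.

first term: 3 + 4 e_{1} - e_{3} e_{4} - \frac{4}{3} e_{1} e_{3} e_{4}
second term: 3 + 4 e_{1} + e_{3} e_{4} + \frac{4}{3} e_{1} e_{3} e_{4}
Answer: -\frac{8}{3}


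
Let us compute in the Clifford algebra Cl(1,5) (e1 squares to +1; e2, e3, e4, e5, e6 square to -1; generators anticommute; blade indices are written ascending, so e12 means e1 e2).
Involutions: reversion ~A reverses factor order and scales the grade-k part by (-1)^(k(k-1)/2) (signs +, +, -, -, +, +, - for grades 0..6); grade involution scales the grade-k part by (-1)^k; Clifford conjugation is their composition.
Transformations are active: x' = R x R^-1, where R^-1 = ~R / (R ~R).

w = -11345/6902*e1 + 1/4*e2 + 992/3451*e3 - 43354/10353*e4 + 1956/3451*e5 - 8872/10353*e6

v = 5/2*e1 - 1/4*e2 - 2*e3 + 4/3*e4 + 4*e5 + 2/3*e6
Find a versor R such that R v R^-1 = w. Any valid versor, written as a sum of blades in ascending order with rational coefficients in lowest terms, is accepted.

Why this works: both vectors square to -2309/144, so q(v) = q(w) and R = v + w = 2955/3451*e1 - 5910/3451*e3 - 9850/3451*e4 + 15760/3451*e5 - 1970/10353*e6 carries v to w — its own direction survives, the complement (v - w)/2 flips.
Answer: 2955/3451*e1 - 5910/3451*e3 - 9850/3451*e4 + 15760/3451*e5 - 1970/10353*e6


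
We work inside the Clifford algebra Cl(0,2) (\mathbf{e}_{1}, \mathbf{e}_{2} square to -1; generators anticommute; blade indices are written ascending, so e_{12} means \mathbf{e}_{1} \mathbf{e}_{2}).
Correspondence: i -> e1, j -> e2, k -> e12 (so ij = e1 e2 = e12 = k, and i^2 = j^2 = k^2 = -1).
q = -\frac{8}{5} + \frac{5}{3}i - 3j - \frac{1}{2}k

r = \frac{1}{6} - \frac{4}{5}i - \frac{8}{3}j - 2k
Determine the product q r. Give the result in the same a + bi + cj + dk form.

In blades: q = -\frac{8}{5} + \frac{5}{3} e_{1} - 3 e_{2} - \frac{1}{2} e_{12}, r = \frac{1}{6} - \frac{4}{5} e_{1} - \frac{8}{3} e_{2} - 2 e_{12}.
Distribute q over r term by term (generator squares from the signature, products reordered to ascending indices): (-\frac{8}{5})*r = -\frac{4}{15} + \frac{32}{25} e_{1} + \frac{64}{15} e_{2} + \frac{16}{5} e_{12}; (\frac{5}{3} e_{1})*r = \frac{4}{3} + \frac{5}{18} e_{1} + \frac{10}{3} e_{2} - \frac{40}{9} e_{12}; (-3 e_{2})*r = -8 + 6 e_{1} - \frac{1}{2} e_{2} - \frac{12}{5} e_{12}; (-\frac{1}{2} e_{12})*r = -1 - \frac{4}{3} e_{1} + \frac{2}{5} e_{2} - \frac{1}{12} e_{12}.
Sum: -\frac{119}{15} + \frac{2801}{450} e_{1} + \frac{15}{2} e_{2} - \frac{671}{180} e_{12}; translating back through the correspondence:
Answer: -\frac{119}{15} + \frac{2801}{450}i + \frac{15}{2}j - \frac{671}{180}k


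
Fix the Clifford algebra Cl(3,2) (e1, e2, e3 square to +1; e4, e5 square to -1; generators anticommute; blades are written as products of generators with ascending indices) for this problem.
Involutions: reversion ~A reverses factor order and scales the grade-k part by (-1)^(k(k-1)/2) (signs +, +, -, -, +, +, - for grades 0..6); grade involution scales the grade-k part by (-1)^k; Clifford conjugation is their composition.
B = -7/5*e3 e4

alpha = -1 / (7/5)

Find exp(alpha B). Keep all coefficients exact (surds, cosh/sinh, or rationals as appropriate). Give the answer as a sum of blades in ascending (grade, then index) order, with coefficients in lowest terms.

B^2 = (-7/5)^2*(e3 e4)^2 = 49/25*(+1) = 49/25 (a basis 2-blade squares to minus the product of its generators' squares).
B^2 = 49/25 — the positive square puts this in the hyperbolic regime; l = 7/5, alpha*l = -1, so exp(alpha B) = cosh(-1) + (sinh(-1)/(7/5))*B = cosh(1) + (-5*sinh(1)/7)*B.
Answer: cosh(1) + sinh(1)*e3 e4


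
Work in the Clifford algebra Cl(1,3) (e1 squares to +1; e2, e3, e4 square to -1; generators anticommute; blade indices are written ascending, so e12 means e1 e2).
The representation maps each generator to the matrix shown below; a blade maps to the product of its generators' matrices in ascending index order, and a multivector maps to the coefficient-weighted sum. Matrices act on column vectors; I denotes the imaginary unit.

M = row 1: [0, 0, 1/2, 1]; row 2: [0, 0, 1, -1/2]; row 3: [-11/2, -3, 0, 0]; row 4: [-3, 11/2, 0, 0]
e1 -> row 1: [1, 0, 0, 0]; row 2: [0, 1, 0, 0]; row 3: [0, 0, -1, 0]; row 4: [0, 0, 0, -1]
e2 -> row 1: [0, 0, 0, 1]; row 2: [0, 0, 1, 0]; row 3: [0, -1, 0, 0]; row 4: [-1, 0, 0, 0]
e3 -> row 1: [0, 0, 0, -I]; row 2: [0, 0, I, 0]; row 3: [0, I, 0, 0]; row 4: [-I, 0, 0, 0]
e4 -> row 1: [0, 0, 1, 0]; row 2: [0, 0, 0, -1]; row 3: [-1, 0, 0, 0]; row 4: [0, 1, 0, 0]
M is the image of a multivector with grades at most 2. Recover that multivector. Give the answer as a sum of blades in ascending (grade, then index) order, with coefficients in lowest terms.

Method: the blade images are trace-orthogonal — tr(rho(e_A) rho(e_B)^-1) = 4 if A = B and 0 otherwise — and rho(e_A)^-1 = (e_A)^2 * rho(e_A) with (e_A)^2 = +1 or -1, so the coefficient of e_A in the preimage is (e_A)^2 * tr(M rho(e_A))/4.
Nonzero projections over blades of grade <= 2: e2: (e2)^2 = -1, tr(M rho(e2)) = -8, coefficient 2; e4: (e4)^2 = -1, tr(M rho(e4)) = -12, coefficient 3; e12: (e12)^2 = +1, tr(M rho(e12)) = -4, coefficient -1; e14: (e14)^2 = +1, tr(M rho(e14)) = -10, coefficient -5/2. Every other blade of grade <= 2 projects to 0.
Answer: 2*e2 + 3*e4 - e12 - 5/2*e14


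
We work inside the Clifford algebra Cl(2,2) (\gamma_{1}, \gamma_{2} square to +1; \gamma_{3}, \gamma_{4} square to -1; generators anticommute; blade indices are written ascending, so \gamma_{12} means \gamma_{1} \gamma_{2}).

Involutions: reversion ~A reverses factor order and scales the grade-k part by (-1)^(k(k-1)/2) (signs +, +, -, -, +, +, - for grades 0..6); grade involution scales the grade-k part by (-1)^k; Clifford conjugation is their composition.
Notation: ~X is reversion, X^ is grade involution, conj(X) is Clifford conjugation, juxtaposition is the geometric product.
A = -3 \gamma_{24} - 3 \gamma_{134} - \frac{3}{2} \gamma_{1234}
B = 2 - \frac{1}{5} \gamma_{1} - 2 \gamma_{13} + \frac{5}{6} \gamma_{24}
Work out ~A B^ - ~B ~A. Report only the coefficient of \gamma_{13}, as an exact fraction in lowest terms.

first term: \frac{5}{2} - 6 \gamma_{4} + \frac{5}{4} \gamma_{13} + 3 \gamma_{24} + \frac{3}{5} \gamma_{34} - \frac{5}{2} \gamma_{123} + \frac{3}{5} \gamma_{124} + 6 \gamma_{134} + \frac{3}{10} \gamma_{234} + 3 \gamma_{1234}
second term: -\frac{5}{2} + 6 \gamma_{4} - \frac{5}{4} \gamma_{13} + 9 \gamma_{24} - \frac{3}{5} \gamma_{34} - \frac{5}{2} \gamma_{123} - \frac{3}{5} \gamma_{124} + 6 \gamma_{134} + \frac{3}{10} \gamma_{234} - 9 \gamma_{1234}
Answer: \frac{5}{2}


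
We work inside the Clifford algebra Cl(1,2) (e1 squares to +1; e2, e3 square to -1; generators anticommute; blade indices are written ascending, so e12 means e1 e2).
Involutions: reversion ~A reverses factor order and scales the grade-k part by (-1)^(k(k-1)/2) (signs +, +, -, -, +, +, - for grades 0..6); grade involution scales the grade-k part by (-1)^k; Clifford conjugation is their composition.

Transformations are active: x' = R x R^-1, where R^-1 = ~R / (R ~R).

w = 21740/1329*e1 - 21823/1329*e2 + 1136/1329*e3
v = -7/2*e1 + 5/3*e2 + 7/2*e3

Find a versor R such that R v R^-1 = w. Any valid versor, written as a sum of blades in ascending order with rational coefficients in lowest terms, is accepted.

Take R = v + w = 34177/2658*e1 - 6536/443*e2 + 11575/2658*e3. Because q(v) = q(w) = -25/9, conjugation by R sends v exactly to w.
Answer: 34177/2658*e1 - 6536/443*e2 + 11575/2658*e3


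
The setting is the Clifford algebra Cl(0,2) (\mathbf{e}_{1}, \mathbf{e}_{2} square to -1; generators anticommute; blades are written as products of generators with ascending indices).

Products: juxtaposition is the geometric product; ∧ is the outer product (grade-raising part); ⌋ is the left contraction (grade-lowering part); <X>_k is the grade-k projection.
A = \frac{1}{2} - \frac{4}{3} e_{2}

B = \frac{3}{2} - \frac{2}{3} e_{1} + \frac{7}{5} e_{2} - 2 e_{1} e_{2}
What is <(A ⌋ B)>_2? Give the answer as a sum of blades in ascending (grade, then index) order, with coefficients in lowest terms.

step 1: \frac{157}{60} + \frac{7}{3} e_{1} + \frac{7}{10} e_{2} - e_{1} e_{2}
step 2: -e_{1} e_{2}
Answer: -e_{1} e_{2}


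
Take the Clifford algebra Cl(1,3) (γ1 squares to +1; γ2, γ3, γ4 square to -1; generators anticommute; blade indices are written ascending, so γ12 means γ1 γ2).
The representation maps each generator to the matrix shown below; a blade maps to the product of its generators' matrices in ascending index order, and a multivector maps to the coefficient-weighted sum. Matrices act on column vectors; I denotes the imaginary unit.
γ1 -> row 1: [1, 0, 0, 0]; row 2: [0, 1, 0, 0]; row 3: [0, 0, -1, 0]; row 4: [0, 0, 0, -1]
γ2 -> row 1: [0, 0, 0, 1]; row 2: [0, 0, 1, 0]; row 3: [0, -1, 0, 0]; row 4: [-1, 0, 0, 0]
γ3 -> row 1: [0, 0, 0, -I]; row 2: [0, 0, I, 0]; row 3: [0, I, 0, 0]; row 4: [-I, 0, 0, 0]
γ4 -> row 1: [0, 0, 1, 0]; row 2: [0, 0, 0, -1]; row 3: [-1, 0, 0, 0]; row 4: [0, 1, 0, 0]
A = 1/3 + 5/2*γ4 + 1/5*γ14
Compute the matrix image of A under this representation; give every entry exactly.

Bivector images (products of the table entries): rho(γ14) = rho(γ1)rho(γ4) = row 1: [0, 0, 1, 0]; row 2: [0, 0, 0, -1]; row 3: [1, 0, 0, 0]; row 4: [0, -1, 0, 0].
M = (1/3)*1 + (5/2)*rho(γ4) + (1/5)*rho(γ14), summed entrywise (1 is the identity matrix):
Answer: row 1: [1/3, 0, 27/10, 0]; row 2: [0, 1/3, 0, -27/10]; row 3: [-23/10, 0, 1/3, 0]; row 4: [0, 23/10, 0, 1/3]


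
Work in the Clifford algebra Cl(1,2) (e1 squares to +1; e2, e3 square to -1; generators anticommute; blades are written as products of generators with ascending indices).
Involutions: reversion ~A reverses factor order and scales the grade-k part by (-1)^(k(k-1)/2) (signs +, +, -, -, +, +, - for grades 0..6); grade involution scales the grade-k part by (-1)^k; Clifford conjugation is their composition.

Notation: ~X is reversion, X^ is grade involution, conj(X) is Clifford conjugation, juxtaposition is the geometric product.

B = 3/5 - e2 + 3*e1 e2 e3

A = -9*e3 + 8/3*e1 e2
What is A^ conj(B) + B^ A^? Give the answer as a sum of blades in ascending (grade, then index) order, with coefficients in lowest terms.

first term: -8/3*e1 + 67/5*e3 - 127/5*e1 e2 - 9*e2 e3
second term: 8/3*e1 - 13/5*e3 + 143/5*e1 e2 + 9*e2 e3
Answer: 54/5*e3 + 16/5*e1 e2


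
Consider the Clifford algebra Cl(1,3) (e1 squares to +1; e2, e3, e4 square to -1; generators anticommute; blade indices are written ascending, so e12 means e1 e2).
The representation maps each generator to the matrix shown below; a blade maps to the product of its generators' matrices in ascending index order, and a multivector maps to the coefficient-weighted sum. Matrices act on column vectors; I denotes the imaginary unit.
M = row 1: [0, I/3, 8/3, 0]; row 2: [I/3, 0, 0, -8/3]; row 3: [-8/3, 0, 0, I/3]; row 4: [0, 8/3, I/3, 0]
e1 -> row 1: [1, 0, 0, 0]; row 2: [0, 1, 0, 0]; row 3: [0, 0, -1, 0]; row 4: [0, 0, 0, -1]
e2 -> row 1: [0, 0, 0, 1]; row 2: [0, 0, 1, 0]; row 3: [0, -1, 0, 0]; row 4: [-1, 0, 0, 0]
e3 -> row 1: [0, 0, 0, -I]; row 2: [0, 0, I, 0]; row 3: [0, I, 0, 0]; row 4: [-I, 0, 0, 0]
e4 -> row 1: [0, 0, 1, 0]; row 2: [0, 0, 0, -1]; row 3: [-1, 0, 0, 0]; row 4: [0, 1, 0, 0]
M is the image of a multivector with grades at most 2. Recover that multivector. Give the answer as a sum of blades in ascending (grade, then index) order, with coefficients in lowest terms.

Method: the blade images are trace-orthogonal — tr(rho(e_A) rho(e_B)^-1) = 4 if A = B and 0 otherwise — and rho(e_A)^-1 = (e_A)^2 * rho(e_A) with (e_A)^2 = +1 or -1, so the coefficient of e_A in the preimage is (e_A)^2 * tr(M rho(e_A))/4.
Nonzero projections over blades of grade <= 2: e4: (e4)^2 = -1, tr(M rho(e4)) = -32/3, coefficient 8/3; e34: (e34)^2 = -1, tr(M rho(e34)) = 4/3, coefficient -1/3. Every other blade of grade <= 2 projects to 0.
Answer: 8/3*e4 - 1/3*e34


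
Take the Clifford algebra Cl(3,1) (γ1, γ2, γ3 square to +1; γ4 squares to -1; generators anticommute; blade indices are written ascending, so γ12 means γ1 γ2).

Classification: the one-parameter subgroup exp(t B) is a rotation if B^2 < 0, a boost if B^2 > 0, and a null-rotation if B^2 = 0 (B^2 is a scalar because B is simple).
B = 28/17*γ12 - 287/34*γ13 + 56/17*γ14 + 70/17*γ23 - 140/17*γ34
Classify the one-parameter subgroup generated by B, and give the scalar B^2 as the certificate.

B^2 term by term: the squares give (28/17)^2*(γ12)^2 + (-287/34)^2*(γ13)^2 + (56/17)^2*(γ14)^2 + (70/17)^2*(γ23)^2 + (-140/17)^2*(γ34)^2 = 784/289*(-1) + 82369/1156*(-1) + 3136/289*(+1) + 4900/289*(-1) + 19600/289*(+1) = -49/4 (each basis 2-blade squares to minus the product of its generators' squares); cross terms between blades sharing an index anticommute and cancel; the commuting (index-disjoint) pairs give grade-4 terms 2*c*c'*(blade product), which cancel blade by blade — γ1234: -7840/289 + 7840/289 = 0 — confirming B is simple. So B^2 = -49/4.
Answer: rotation, certificate B^2 = -49/4. No conjugation can change B^2 = -49/4; the sign gives the class.


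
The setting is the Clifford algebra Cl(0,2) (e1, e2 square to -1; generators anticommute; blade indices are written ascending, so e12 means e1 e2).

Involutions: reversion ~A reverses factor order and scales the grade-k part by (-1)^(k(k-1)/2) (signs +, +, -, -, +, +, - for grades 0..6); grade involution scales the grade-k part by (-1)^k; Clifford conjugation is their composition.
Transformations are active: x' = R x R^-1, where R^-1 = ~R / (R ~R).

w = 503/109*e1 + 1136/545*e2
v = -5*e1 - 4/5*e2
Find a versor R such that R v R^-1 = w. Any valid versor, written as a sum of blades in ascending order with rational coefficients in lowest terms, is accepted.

Reasoning: v^2 = w^2 = -641/25 since conjugation preserves the quadratic form; R = v + w = -42/109*e1 + 140/109*e2 is then valid when invertible, keeping its own part and reversing (v - w)/2.
Answer: -42/109*e1 + 140/109*e2


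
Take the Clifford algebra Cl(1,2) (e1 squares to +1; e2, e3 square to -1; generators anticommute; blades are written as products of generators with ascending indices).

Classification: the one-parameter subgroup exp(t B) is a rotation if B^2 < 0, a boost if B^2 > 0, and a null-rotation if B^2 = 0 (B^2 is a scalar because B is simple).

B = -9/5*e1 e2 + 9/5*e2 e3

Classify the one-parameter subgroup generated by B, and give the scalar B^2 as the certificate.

B^2 term by term: the squares give (-9/5)^2*(e1 e2)^2 + (9/5)^2*(e2 e3)^2 = 81/25*(+1) + 81/25*(-1) = 0 (each basis 2-blade squares to minus the product of its generators' squares); cross terms between blades sharing an index anticommute and cancel. So B^2 = 0.
Answer: null-rotation, certificate B^2 = 0. The class reads off the invariant scalar 0 directly.


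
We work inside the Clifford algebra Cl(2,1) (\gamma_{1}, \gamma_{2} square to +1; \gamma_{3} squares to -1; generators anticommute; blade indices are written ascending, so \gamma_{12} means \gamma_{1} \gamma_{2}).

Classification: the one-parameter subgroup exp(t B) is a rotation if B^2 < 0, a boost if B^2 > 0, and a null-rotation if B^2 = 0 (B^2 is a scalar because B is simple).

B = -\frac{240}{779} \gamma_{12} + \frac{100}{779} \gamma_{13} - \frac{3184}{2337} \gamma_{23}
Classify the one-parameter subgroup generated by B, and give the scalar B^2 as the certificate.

B^2 term by term: the squares give (-\frac{240}{779})^2*(\gamma_{12})^2 + (\frac{100}{779})^2*(\gamma_{13})^2 + (-\frac{3184}{2337})^2*(\gamma_{23})^2 = \frac{57600}{606841}*(-1) + \frac{10000}{606841}*(+1) + \frac{10137856}{5461569}*(+1) = \frac{16}{9} (each basis 2-blade squares to minus the product of its generators' squares); cross terms between blades sharing an index anticommute and cancel. So B^2 = \frac{16}{9}.
Answer: boost, certificate B^2 = \frac{16}{9}. Because \frac{16}{9} is invariant under every versor sandwich, the classification follows from its sign alone.


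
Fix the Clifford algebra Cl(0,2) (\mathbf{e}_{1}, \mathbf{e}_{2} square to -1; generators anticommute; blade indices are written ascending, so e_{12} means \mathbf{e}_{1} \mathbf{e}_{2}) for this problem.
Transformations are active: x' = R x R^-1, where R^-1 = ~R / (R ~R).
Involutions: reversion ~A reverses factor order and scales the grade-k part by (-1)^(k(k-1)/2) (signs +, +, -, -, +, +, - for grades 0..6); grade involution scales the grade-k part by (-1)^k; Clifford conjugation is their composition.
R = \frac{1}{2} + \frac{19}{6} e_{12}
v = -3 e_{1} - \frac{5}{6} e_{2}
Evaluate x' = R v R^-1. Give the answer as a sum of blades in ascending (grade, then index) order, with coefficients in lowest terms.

~R = \frac{1}{2} - \frac{19}{6} e_{12}, and R ~R = \frac{185}{18}, so R^-1 = ~R / (\frac{185}{18}).
R v = \frac{41}{36} e_{1} - \frac{119}{12} e_{2}
Answer: \frac{1151}{370} e_{1} - \frac{73}{555} e_{2}


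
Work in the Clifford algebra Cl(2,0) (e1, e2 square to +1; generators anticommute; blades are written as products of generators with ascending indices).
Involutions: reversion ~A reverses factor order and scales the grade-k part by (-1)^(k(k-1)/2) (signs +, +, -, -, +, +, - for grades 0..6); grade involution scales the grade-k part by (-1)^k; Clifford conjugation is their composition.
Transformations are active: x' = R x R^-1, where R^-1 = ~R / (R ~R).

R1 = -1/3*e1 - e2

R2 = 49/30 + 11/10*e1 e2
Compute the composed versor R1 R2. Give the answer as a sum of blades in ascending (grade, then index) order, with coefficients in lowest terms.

Distribute over the terms of R1 (each basis-blade product reordered to ascending indices, repeated generators contracted through their squares):
(-1/3*e1) R2 = -49/90*e1 - 11/30*e2
(-e2) R2 = 11/10*e1 - 49/30*e2
Summing the partial products and collecting blades:
Answer: 5/9*e1 - 2*e2


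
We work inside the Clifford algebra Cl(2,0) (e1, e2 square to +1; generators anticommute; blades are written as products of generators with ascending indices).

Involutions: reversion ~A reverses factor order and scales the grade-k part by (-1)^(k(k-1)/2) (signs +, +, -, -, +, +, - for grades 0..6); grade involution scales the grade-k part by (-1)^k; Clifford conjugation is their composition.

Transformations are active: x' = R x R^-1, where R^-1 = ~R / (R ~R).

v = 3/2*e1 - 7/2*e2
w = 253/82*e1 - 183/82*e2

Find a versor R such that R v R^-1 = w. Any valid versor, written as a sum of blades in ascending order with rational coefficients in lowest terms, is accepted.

R = v + w = 188/41*e1 - 235/41*e2 works: the equal norms (29/2) guarantee its sandwich swaps v into w.
Answer: 188/41*e1 - 235/41*e2


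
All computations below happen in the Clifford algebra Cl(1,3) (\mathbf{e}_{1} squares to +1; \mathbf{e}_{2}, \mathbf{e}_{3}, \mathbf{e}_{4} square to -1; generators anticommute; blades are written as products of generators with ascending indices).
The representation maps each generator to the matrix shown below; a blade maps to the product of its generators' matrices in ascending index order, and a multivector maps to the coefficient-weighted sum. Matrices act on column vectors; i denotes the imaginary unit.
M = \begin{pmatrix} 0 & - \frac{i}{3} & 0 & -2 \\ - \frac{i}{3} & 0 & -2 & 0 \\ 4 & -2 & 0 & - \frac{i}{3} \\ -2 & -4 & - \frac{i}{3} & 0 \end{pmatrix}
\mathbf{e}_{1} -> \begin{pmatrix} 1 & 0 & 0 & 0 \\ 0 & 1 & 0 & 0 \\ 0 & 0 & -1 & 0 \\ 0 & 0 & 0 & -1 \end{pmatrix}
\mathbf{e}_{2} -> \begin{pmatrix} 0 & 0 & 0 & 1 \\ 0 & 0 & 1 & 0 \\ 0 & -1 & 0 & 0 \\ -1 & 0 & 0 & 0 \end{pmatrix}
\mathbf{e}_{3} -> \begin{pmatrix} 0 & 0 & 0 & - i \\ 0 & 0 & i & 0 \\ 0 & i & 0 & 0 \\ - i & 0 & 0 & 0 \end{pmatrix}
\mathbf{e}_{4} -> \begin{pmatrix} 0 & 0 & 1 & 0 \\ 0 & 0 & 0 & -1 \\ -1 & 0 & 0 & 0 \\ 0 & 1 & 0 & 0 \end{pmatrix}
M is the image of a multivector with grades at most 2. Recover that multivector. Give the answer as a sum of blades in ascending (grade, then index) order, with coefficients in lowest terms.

Method: the blade images are trace-orthogonal — tr(rho(e_A) rho(e_B)^-1) = 4 if A = B and 0 otherwise — and rho(e_A)^-1 = (e_A)^2 * rho(e_A) with (e_A)^2 = +1 or -1, so the coefficient of e_A in the preimage is (e_A)^2 * tr(M rho(e_A))/4.
Nonzero projections over blades of grade <= 2: e_{4}: (e_{4})^2 = -1, tr(M rho(e_{4})) = 8, coefficient -2; e_{1} e_{2}: (e_{1} e_{2})^2 = +1, tr(M rho(e_{1} e_{2})) = -8, coefficient -2; e_{1} e_{4}: (e_{1} e_{4})^2 = +1, tr(M rho(e_{1} e_{4})) = 8, coefficient 2; e_{3} e_{4}: (e_{3} e_{4})^2 = -1, tr(M rho(e_{3} e_{4})) = - \frac{4}{3}, coefficient \frac{1}{3}. Every other blade of grade <= 2 projects to 0.
Answer: -2 e_{4} - 2 e_{1} e_{2} + 2 e_{1} e_{4} + \frac{1}{3} e_{3} e_{4}


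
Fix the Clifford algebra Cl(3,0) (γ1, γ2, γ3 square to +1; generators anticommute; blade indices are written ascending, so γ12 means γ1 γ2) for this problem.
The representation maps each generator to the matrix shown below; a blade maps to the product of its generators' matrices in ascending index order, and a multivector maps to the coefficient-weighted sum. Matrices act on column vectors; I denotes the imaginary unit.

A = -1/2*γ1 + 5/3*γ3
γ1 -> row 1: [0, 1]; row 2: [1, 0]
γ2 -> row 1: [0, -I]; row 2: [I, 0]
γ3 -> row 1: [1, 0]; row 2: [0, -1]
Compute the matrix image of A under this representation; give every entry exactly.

M = (-1/2)*rho(γ1) + (5/3)*rho(γ3), summed entrywise:
Answer: row 1: [5/3, -1/2]; row 2: [-1/2, -5/3]


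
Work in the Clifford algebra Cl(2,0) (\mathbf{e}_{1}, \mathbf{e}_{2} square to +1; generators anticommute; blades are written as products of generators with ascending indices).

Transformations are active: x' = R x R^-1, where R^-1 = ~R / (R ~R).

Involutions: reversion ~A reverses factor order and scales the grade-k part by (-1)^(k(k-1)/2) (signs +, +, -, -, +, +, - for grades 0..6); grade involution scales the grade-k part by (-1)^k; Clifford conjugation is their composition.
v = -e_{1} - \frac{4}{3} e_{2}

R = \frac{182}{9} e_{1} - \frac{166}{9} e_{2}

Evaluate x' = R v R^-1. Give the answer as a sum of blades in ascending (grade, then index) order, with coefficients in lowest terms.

~R = \frac{182}{9} e_{1} - \frac{166}{9} e_{2}, and R ~R = \frac{60680}{81}, so R^-1 = ~R / (\frac{60680}{81}).
R v = \frac{118}{27} - \frac{1226}{27} e_{1} e_{2}
Answer: \frac{28124}{22755} e_{1} + \frac{8481}{7585} e_{2}


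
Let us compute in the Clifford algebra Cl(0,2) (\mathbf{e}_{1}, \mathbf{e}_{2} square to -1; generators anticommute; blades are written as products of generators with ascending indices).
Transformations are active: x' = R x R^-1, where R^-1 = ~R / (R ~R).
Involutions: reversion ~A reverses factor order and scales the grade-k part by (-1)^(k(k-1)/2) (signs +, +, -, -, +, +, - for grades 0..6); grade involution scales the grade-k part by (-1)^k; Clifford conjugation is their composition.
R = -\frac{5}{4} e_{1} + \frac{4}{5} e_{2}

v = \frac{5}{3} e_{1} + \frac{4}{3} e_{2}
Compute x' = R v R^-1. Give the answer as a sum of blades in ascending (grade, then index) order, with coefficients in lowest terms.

~R = -\frac{5}{4} e_{1} + \frac{4}{5} e_{2}, and R ~R = -\frac{881}{400}, so R^-1 = ~R / (-\frac{881}{400}).
R v = \frac{61}{60} - 3 e_{1} e_{2}
Answer: -\frac{1355}{2643} e_{1} - \frac{5476}{2643} e_{2}


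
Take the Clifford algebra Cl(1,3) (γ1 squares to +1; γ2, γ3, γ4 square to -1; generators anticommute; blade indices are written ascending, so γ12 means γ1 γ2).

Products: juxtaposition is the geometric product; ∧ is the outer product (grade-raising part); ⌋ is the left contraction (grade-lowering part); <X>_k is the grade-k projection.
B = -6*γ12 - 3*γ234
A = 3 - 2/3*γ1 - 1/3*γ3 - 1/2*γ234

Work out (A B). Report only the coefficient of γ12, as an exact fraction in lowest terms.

step 1: 3/2 + 4*γ2 - 18*γ12 + γ24 + 2*γ123 + 3*γ134 - 9*γ234 + 2*γ1234
Answer: -18
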